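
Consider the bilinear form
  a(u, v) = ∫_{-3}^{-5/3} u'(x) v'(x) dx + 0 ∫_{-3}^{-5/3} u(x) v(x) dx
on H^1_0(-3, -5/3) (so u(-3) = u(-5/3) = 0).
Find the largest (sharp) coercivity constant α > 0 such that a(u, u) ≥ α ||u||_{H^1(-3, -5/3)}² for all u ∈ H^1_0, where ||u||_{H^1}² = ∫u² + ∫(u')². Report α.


α = 9*π^2/(16 + 9*π^2)

Coercivity of a(·,·) on H^1_0(-3, -5/3) means a(u, u) ≥ α ||u||_{H^1}² for every u ∈ H^1_0.
The interval has length L = 4/3, and Poincaré/coercivity depend only on L. Here a(u, u) = ∫(u')² + (0)·∫u².
Here c = 0, so a(u,u) = ∫(u')² alone. The condition a(u,u) ≥ α||u||_{H^1}² reads (1−α)∫(u')² ≥ (α−c)∫u². Any admissible α is ≤ 1 (rapidly oscillating u have ∫u²/∫(u')² → 0), and α = 1 would force 0 ≥ (1−c)∫u², impossible since c < 1; so 1−α > 0. By the sharp Poincaré inequality on H^1_0 of an interval of length L, ∫(u')² ≥ (π/L)²∫u² with equality for the first sine mode sin(π(x−x₀)/L) (x₀ the left endpoint), so the inequality holds for all u iff (1−α)(π/L)² ≥ α − c, i.e. α ≤ ((π/L)² + c)/((π/L)² + 1) = (1 + c(L/π)²)/(1 + (L/π)²). (Direct route, valid since c ≤ 0: Poincaré gives c∫u² ≥ c(L/π)²∫(u')², so a(u,u) ≥ (1 + c(L/π)²)∫(u')², while ||u||_{H^1}² ≤ (1 + (L/π)²)∫(u')²; dividing yields the same α.) With (π/L)² = 9*π^2/16 and c = 0, the largest admissible constant is α = ((π/L)² + c)/((π/L)² + 1).
Simplifying, α = 9*π^2/(16 + 9*π^2).


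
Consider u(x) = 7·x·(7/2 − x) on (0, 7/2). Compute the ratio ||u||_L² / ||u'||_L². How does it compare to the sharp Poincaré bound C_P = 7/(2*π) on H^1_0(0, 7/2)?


||u||_L² / ||u'||_L² = 7*sqrt(10)/20 < C_P = 7/(2*π).

u(x) = 7·x·(7/2 − x), so u'(x) = 49/2 - 14*x.
u(x) = 7·x·(7/2 − x) vanishes at x = 0 and x = 7/2, so u ∈ H^1_0(0, 7/2). Differentiate via the product rule and integrate the resulting polynomials term by term.
  ∫_0^7/2 u² dx = ∫_0^7/2 (49*x^4 - 343*x^3 + 2401*x^2/4) dx. Term by term:
    ∫_0^7/2 49*x^4 dx = 823543/160;  ∫_0^7/2 -343*x^3 dx = -823543/64;  ∫_0^7/2 2401*x^2/4 dx = 823543/96.
  Sum: 823543/160 − 823543/64 + 823543/96 = 823543/960.
  ∫_0^7/2 (u')² dx = ∫_0^7/2 (196*x^2 - 686*x + 2401/4) dx. Term by term:
    ∫_0^7/2 196*x^2 dx = 16807/6;  ∫_0^7/2 -686*x dx = -16807/4;  ∫_0^7/2 2401/4 dx = 16807/8.
  Sum: 16807/6 − 16807/4 + 16807/8 = 16807/24.
∫_0^7/2 u² dx = 823543/960, so ||u||_L² = 343*sqrt(105)/120.
∫_0^7/2 (u')² dx = 16807/24, so ||u'||_L² = 49*sqrt(42)/12.
Ratio ||u||_L² / ||u'||_L² = 7*sqrt(10)/20.
Sharp Poincaré constant on H^1_0(0, 7/2) is C_P = L/π = 7/(2*π), achieved by sin(2*π/7·x).
A polynomial bump cannot attain the sharp Poincaré constant (only the first sine eigenfunction does), so the ratio is strictly less than C_P, consistent with ||u||_L² ≤ C_P ||u'||_L².


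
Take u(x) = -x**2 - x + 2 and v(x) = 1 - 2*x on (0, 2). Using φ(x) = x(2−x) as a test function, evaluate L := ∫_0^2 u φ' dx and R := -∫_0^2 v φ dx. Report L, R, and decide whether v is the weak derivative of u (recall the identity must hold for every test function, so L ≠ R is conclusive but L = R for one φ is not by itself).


LHS = 4, RHS = 4/3. No, v is not the weak derivative of u.

u(x) = -x**2 - x + 2, classical derivative u'(x) = -2*x - 1.
φ(x) = x(2−x), so φ'(x) = 2 - 2*x.
Note φ(0) = φ(2) = 0, so the boundary term u·φ vanishes.
LHS = ∫_0^2 u(x) φ'(x) dx = ∫_0^2 (2*x^3 - 6*x + 4) dx. Term by term:
  ∫_0^2 2*x^3 dx = 8;  ∫_0^2 -6*x dx = -12;  ∫_0^2 4 dx = 8.
Sum: 8 − 12 + 8 = 4.
So LHS = 4.
∫_0^2 v(x) φ(x) dx = ∫_0^2 (2*x^3 - 5*x^2 + 2*x) dx. Term by term:
  ∫_0^2 2*x^3 dx = 8;  ∫_0^2 -5*x^2 dx = -40/3;  ∫_0^2 2*x dx = 4.
Sum: 8 − 40/3 + 4 = -4/3.
So RHS = -∫_0^2 v(x) φ(x) dx = 4/3.
LHS − RHS = 8/3 ≠ 0, so the identity fails.
(For a valid weak derivative the identity must hold for EVERY test function, in particular this one. The failure shows v is NOT the weak derivative of u.)
Correct weak derivative would be u'(x) = -2*x - 1.


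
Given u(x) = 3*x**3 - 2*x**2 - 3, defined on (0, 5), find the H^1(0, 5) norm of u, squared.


||u||_{H^1}^2 = 4597765/42

The H^1 norm (squared) on an interval (0, L) is
  ||u||_{H^1}^2 = ∫_0^L u(x)^2 dx + ∫_0^L u'(x)^2 dx.
Compute u'(x) = 9*x**2 - 4*x.
Then u(x)^2 = 9*x**6 - 12*x**5 + 4*x**4 - 18*x**3 + 12*x**2 + 9 and u'(x)^2 = 81*x**4 - 72*x**3 + 16*x**2.
Integrate each monomial from 0 to 5 using ∫_0^5 c·x^n dx = c·5^(n+1)/(n+1):
  ∫_0^5 u(x)^2 dx = ∫_0^5 (9*x^6 - 12*x^5 + 4*x^4 - 18*x^3 + 12*x^2 + 9) dx. Term by term:
    ∫_0^5 9*x^6 dx = 703125/7;  ∫_0^5 -12*x^5 dx = -31250;  ∫_0^5 4*x^4 dx = 2500;
    ∫_0^5 -18*x^3 dx = -5625/2;  ∫_0^5 12*x^2 dx = 500;  ∫_0^5 9 dx = 45.
  Sum: 703125/7 − 31250 + 2500 − 5625/2 + 500 + 45 = 972005/14.
  ∫_0^5 u'(x)^2 dx = ∫_0^5 (81*x^4 - 72*x^3 + 16*x^2) dx. Term by term:
    ∫_0^5 81*x^4 dx = 50625;  ∫_0^5 -72*x^3 dx = -11250;  ∫_0^5 16*x^2 dx = 2000/3.
  Sum: 50625 − 11250 + 2000/3 = 120125/3.
Adding: ||u||_{H^1}^2 = 972005/14 + 120125/3 = 4597765/42.


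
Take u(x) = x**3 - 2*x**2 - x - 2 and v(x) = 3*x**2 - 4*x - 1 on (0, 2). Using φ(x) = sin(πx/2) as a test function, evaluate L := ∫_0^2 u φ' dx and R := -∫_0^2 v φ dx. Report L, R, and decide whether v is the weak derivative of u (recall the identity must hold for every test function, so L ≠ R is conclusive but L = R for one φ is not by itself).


LHS = -4/π + 96/π^3, RHS = -4/π + 96/π^3. Yes, v = u' weakly.

u(x) = x**3 - 2*x**2 - x - 2, classical derivative u'(x) = 3*x**2 - 4*x - 1.
φ(x) = sin(πx/2), so φ'(x) = π*cos(π*x/2)/2.
Note φ(0) = φ(2) = 0, so the boundary term u·φ vanishes.
LHS = ∫_0^2 u(x) φ'(x) dx = ∫_0^2 (π*x^3*cos(π*x/2)/2 - π*x^2*cos(π*x/2) - π*x*cos(π*x/2)/2 - π*cos(π*x/2)) dx. Term by term:
  ∫_0^2 -π*cos(π*x/2) dx = 0;  ∫_0^2 π*x^3*cos(π*x/2)/2 dx = -24/π + 96/π^3;  ∫_0^2 -π*x^2*cos(π*x/2) dx = 16/π;
  ∫_0^2 -π*x*cos(π*x/2)/2 dx = 4/π.
Sum: 0 + -24/π + 96/π^3 + 16/π + 4/π = -4/π + 96/π^3.
So LHS = -4/π + 96/π^3.
∫_0^2 v(x) φ(x) dx = ∫_0^2 (3*x^2*sin(π*x/2) - 4*x*sin(π*x/2) - sin(π*x/2)) dx. Term by term:
  ∫_0^2 -sin(π*x/2) dx = -4/π;  ∫_0^2 -4*x*sin(π*x/2) dx = -16/π;  ∫_0^2 3*x^2*sin(π*x/2) dx = -96/π^3 + 24/π.
Sum: -4/π − 16/π + -96/π^3 + 24/π = -96/π^3 + 4/π.
So RHS = -∫_0^2 v(x) φ(x) dx = -4/π + 96/π^3.
LHS = RHS, so the identity holds for this test φ.
Moreover u is smooth here and v(x) = u'(x) = 3*x**2 - 4*x - 1 pointwise, so the identity holds for every test function. Hence v is the weak derivative of u.


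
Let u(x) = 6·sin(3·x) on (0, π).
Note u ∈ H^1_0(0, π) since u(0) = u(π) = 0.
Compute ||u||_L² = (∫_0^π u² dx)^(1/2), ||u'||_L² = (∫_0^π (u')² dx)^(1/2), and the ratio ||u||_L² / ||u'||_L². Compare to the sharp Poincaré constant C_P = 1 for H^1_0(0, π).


||u||_L² / ||u'||_L² = 1/3 < C_P = 1.

u(x) = 6·sin(3·x), so u'(x) = 18*cos(3*x).
Writing u(x) = A·sin(kπx/L) with A = 6 and k = 3, use ∫_0^L sin²(kπx/L) dx = L/2 and ∫_0^L cos²(kπx/L) dx = L/2.
u² = 36·sin²(3·x) and (u')² = 324·cos²(3·x), and each of sin², cos² integrates to L/2 = π/2 over (0, π).
∫_0^π u² dx = 18*π, so ||u||_L² = 3*sqrt(2)*sqrt(π).
∫_0^π (u')² dx = 162*π, so ||u'||_L² = 9*sqrt(2)*sqrt(π).
Ratio ||u||_L² / ||u'||_L² = 1/3.
Sharp Poincaré constant on H^1_0(0, π) is C_P = L/π = 1, achieved by sin(x).
This is the k = 3 harmonic; the ratio L/(kπ) is strictly less than C_P = L/π, consistent with the sharp inequality ||u||_L² ≤ C_P ||u'||_L².


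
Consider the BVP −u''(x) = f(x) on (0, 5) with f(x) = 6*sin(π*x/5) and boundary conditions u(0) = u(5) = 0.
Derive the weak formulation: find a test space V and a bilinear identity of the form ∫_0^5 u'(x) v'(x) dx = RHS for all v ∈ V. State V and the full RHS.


V = H^1_0(0, 5) (so v(0) = v(5) = 0); weak form: ∫_0^5 u'v' dx = ∫_0^5 (6*sin(π*x/5)) v dx for all v ∈ V.

Multiply both sides by a test function v and integrate from 0 to 5:
  ∫_0^5 −u''(x) v(x) dx = ∫_0^5 f(x) v(x) dx.
Integrate the LHS by parts once:
  ∫_0^5 −u'' v dx = −[u'(x) v(x)]_0^5 + ∫_0^5 u'(x) v'(x) dx.
Thus ∫_0^5 u'(x) v'(x) dx = ∫_0^5 f(x) v(x) dx + [u'(x) v(x)]_0^5.
Choose V so that boundary terms are either known or forced to vanish.
u is Dirichlet: u(0) = u(5) = 0. Let V = H^1_0(0, 5); then v(0) = v(5) = 0, and [u' v]_0^5 = 0.
Weak formulation: find u (satisfying any essential BC) such that ∫_0^5 u'(x) v'(x) dx = ∫_0^5 f v dx for all v ∈ V.
Substituting f(x) = 6*sin(π*x/5), the right-hand side is ∫_0^5 (6*sin(π*x/5)) v dx.


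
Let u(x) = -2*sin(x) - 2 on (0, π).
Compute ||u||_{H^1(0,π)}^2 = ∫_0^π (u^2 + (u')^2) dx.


||u||_{H^1(0,π)}^2 = 16 + 8*π

u'(x) = -2*cos(x).
Expand u² and (u')² and integrate term by term on (0, π), using: for integers n ≥ 1, ∫_0^π sin²(nx) dx = ∫_0^π cos²(nx) dx = π/2; for n ≠ n', ∫_0^π sin(nx)sin(n'x) dx = ∫_0^π cos(nx)cos(n'x) dx = 0; and by product-to-sum, ∫_0^π sin(nx)cos(n'x) dx = ½∫_0^π [sin((n+n')x) + sin((n−n')x)] dx, which is 0 when n+n' is even and 2n/(n²−n'²) when n+n' is odd (it need not vanish on (0, π)). For the constant mode: ∫_0^π 1 dx = π, ∫_0^π cos(nx) dx = 0, ∫_0^π sin(nx) dx = (1−(−1)^n)/n.
  u² squared terms: (-2)²·∫1 dx = 4·π = 4*π;  (-2)²·∫sin(x)² dx = 4·π/2 = 2*π.
  u² cross terms: 2·(-2)·(-2)·∫1·sin(x) dx = 8·(2) = 16.
  So ∫_0^π u² dx = 4*π + 2*π + 16 = 16 + 6*π.
  (u')² squared terms: (-2)²·∫cos(x)² dx = 4·π/2 = 2*π.
  So ∫_0^π (u')² dx = 2*π.
||u||_{H^1}^2 = (16 + 6*π) + (2*π) = 16 + 8*π.


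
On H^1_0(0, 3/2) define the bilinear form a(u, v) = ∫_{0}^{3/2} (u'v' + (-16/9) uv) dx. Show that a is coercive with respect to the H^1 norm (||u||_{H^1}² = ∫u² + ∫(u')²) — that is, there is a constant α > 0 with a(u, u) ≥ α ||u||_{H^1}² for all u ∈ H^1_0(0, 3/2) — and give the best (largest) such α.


α = 4*(-4 + π^2)/(9 + 4*π^2)

Coercivity of a(·,·) on H^1_0(0, 3/2) means a(u, u) ≥ α ||u||_{H^1}² for every u ∈ H^1_0.
The interval has length L = 3/2, and Poincaré/coercivity depend only on L. Here a(u, u) = ∫(u')² + (-16/9)·∫u².
Here c = -16/9 < 0 with |c| < (π/L)² = 4*π^2/9, so coercivity still holds. The condition a(u,u) ≥ α||u||_{H^1}² reads (1−α)∫(u')² ≥ (α−c)∫u². Any admissible α is ≤ 1 (rapidly oscillating u have ∫u²/∫(u')² → 0), and α = 1 would force 0 ≥ (1−c)∫u², impossible since c < 1; so 1−α > 0. By the sharp Poincaré inequality on H^1_0 of an interval of length L, ∫(u')² ≥ (π/L)²∫u² with equality for the first sine mode sin(π(x−x₀)/L) (x₀ the left endpoint), so the inequality holds for all u iff (1−α)(π/L)² ≥ α − c, i.e. α ≤ ((π/L)² + c)/((π/L)² + 1) = (1 + c(L/π)²)/(1 + (L/π)²). (Direct route, valid since c ≤ 0: Poincaré gives c∫u² ≥ c(L/π)²∫(u')², so a(u,u) ≥ (1 + c(L/π)²)∫(u')², while ||u||_{H^1}² ≤ (1 + (L/π)²)∫(u')²; dividing yields the same α.) With (π/L)² = 4*π^2/9 and c = -16/9, the largest admissible constant is α = ((π/L)² + c)/((π/L)² + 1).
Simplifying, α = 4*(-4 + π^2)/(9 + 4*π^2).


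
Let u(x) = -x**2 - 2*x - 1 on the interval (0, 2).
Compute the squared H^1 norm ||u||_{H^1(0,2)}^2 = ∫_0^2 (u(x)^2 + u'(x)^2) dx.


||u||_{H^1}^2 = 1246/15

The H^1 norm (squared) on an interval (0, L) is
  ||u||_{H^1}^2 = ∫_0^L u(x)^2 dx + ∫_0^L u'(x)^2 dx.
Compute u'(x) = -2*x - 2.
Then u(x)^2 = x**4 + 4*x**3 + 6*x**2 + 4*x + 1 and u'(x)^2 = 4*x**2 + 8*x + 4.
Integrate each monomial from 0 to 2 using ∫_0^2 c·x^n dx = c·2^(n+1)/(n+1):
  ∫_0^2 u(x)^2 dx = ∫_0^2 (x^4 + 4*x^3 + 6*x^2 + 4*x + 1) dx. Term by term:
    ∫_0^2 x^4 dx = 32/5;  ∫_0^2 4*x^3 dx = 16;  ∫_0^2 6*x^2 dx = 16;
    ∫_0^2 4*x dx = 8;  ∫_0^2 1 dx = 2.
  Sum: 32/5 + 16 + 16 + 8 + 2 = 242/5.
  ∫_0^2 u'(x)^2 dx = ∫_0^2 (4*x^2 + 8*x + 4) dx. Term by term:
    ∫_0^2 4*x^2 dx = 32/3;  ∫_0^2 8*x dx = 16;  ∫_0^2 4 dx = 8.
  Sum: 32/3 + 16 + 8 = 104/3.
Adding: ||u||_{H^1}^2 = 242/5 + 104/3 = 1246/15.


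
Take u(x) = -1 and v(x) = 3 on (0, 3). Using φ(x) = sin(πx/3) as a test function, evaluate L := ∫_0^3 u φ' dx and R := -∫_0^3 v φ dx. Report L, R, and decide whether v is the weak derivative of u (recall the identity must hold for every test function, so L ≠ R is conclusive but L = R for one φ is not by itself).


LHS = 0, RHS = -18/π. No, v is not the weak derivative of u.

u(x) = -1, classical derivative u'(x) = 0.
φ(x) = sin(πx/3), so φ'(x) = π*cos(π*x/3)/3.
Note φ(0) = φ(3) = 0, so the boundary term u·φ vanishes.
LHS = ∫_0^3 u(x) φ'(x) dx = ∫_0^3 (-π*cos(π*x/3)/3) dx. Term by term:
  ∫_0^3 -π*cos(π*x/3)/3 dx = 0.
So LHS = 0.
∫_0^3 v(x) φ(x) dx = ∫_0^3 (3*sin(π*x/3)) dx. Term by term:
  ∫_0^3 3*sin(π*x/3) dx = 18/π.
So RHS = -∫_0^3 v(x) φ(x) dx = -18/π.
LHS − RHS = 18/π ≠ 0, so the identity fails.
(For a valid weak derivative the identity must hold for EVERY test function, in particular this one. The failure shows v is NOT the weak derivative of u.)
Correct weak derivative would be u'(x) = 0.


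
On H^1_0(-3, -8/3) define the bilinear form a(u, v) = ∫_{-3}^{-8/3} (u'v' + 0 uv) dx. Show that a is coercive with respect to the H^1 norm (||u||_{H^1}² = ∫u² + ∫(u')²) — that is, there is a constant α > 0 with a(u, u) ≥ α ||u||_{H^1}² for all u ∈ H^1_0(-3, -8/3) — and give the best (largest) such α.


α = 9*π^2/(1 + 9*π^2)

Coercivity of a(·,·) on H^1_0(-3, -8/3) means a(u, u) ≥ α ||u||_{H^1}² for every u ∈ H^1_0.
The interval has length L = 1/3, and Poincaré/coercivity depend only on L. Here a(u, u) = ∫(u')² + (0)·∫u².
Here c = 0, so a(u,u) = ∫(u')² alone. The condition a(u,u) ≥ α||u||_{H^1}² reads (1−α)∫(u')² ≥ (α−c)∫u². Any admissible α is ≤ 1 (rapidly oscillating u have ∫u²/∫(u')² → 0), and α = 1 would force 0 ≥ (1−c)∫u², impossible since c < 1; so 1−α > 0. By the sharp Poincaré inequality on H^1_0 of an interval of length L, ∫(u')² ≥ (π/L)²∫u² with equality for the first sine mode sin(π(x−x₀)/L) (x₀ the left endpoint), so the inequality holds for all u iff (1−α)(π/L)² ≥ α − c, i.e. α ≤ ((π/L)² + c)/((π/L)² + 1) = (1 + c(L/π)²)/(1 + (L/π)²). (Direct route, valid since c ≤ 0: Poincaré gives c∫u² ≥ c(L/π)²∫(u')², so a(u,u) ≥ (1 + c(L/π)²)∫(u')², while ||u||_{H^1}² ≤ (1 + (L/π)²)∫(u')²; dividing yields the same α.) With (π/L)² = 9*π^2 and c = 0, the largest admissible constant is α = ((π/L)² + c)/((π/L)² + 1).
Simplifying, α = 9*π^2/(1 + 9*π^2).


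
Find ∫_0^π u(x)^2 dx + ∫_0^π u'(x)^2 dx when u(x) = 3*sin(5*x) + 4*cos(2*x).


||u||_{H^1(0,π)}^2 = 400/7 + 157*π

u'(x) = -8*sin(2*x) + 15*cos(5*x).
Expand u² and (u')² and integrate term by term on (0, π), using: for integers n ≥ 1, ∫_0^π sin²(nx) dx = ∫_0^π cos²(nx) dx = π/2; for n ≠ n', ∫_0^π sin(nx)sin(n'x) dx = ∫_0^π cos(nx)cos(n'x) dx = 0; and by product-to-sum, ∫_0^π sin(nx)cos(n'x) dx = ½∫_0^π [sin((n+n')x) + sin((n−n')x)] dx, which is 0 when n+n' is even and 2n/(n²−n'²) when n+n' is odd (it need not vanish on (0, π)).
  u² squared terms: (3)²·∫sin(5x)² dx = 9·π/2 = 9*π/2;  (4)²·∫cos(2x)² dx = 16·π/2 = 8*π.
  u² cross terms: 2·(3)·(4)·∫sin(5x)·cos(2x) dx = 24·(10/21) = 80/7.
  So ∫_0^π u² dx = 9*π/2 + 8*π + 80/7 = 80/7 + 25*π/2.
  (u')² squared terms: (-8)²·∫sin(2x)² dx = 64·π/2 = 32*π;  (15)²·∫cos(5x)² dx = 225·π/2 = 225*π/2.
  (u')² cross terms: 2·(-8)·(15)·∫sin(2x)·cos(5x) dx = -240·(-4/21) = 320/7.
  So ∫_0^π (u')² dx = 32*π + 225*π/2 + 320/7 = 320/7 + 289*π/2.
||u||_{H^1}^2 = (80/7 + 25*π/2) + (320/7 + 289*π/2) = 400/7 + 157*π.


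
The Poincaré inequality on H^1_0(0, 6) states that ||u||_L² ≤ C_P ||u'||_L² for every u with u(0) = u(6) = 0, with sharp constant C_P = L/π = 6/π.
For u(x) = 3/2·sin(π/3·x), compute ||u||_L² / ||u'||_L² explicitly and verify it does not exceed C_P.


||u||_L² / ||u'||_L² = 3/π < C_P = 6/π.

u(x) = 3/2·sin(π/3·x), so u'(x) = π*cos(π*x/3)/2.
Writing u(x) = A·sin(kπx/L) with A = 3/2 and k = 2, use ∫_0^L sin²(kπx/L) dx = L/2 and ∫_0^L cos²(kπx/L) dx = L/2.
u² = 9/4·sin²(π/3·x) and (u')² = π^2/4·cos²(π/3·x), and each of sin², cos² integrates to L/2 = 3 over (0, 6).
∫_0^6 u² dx = 27/4, so ||u||_L² = 3*sqrt(3)/2.
∫_0^6 (u')² dx = 3*π^2/4, so ||u'||_L² = sqrt(3)*π/2.
Ratio ||u||_L² / ||u'||_L² = 3/π.
Sharp Poincaré constant on H^1_0(0, 6) is C_P = L/π = 6/π, achieved by sin(π/6·x).
This is the k = 2 harmonic; the ratio L/(kπ) is strictly less than C_P = L/π, consistent with the sharp inequality ||u||_L² ≤ C_P ||u'||_L².


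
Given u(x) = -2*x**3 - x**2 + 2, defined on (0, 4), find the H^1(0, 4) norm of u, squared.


||u||_{H^1}^2 = 2174608/105

The H^1 norm (squared) on an interval (0, L) is
  ||u||_{H^1}^2 = ∫_0^L u(x)^2 dx + ∫_0^L u'(x)^2 dx.
Compute u'(x) = -6*x**2 - 2*x.
Then u(x)^2 = 4*x**6 + 4*x**5 + x**4 - 8*x**3 - 4*x**2 + 4 and u'(x)^2 = 36*x**4 + 24*x**3 + 4*x**2.
Integrate each monomial from 0 to 4 using ∫_0^4 c·x^n dx = c·4^(n+1)/(n+1):
  ∫_0^4 u(x)^2 dx = ∫_0^4 (4*x^6 + 4*x^5 + x^4 - 8*x^3 - 4*x^2 + 4) dx. Term by term:
    ∫_0^4 4*x^6 dx = 65536/7;  ∫_0^4 4*x^5 dx = 8192/3;  ∫_0^4 x^4 dx = 1024/5;
    ∫_0^4 -8*x^3 dx = -512;  ∫_0^4 -4*x^2 dx = -256/3;  ∫_0^4 4 dx = 16.
  Sum: 65536/7 + 8192/3 + 1024/5 − 512 − 256/3 + 16 = 1230224/105.
  ∫_0^4 u'(x)^2 dx = ∫_0^4 (36*x^4 + 24*x^3 + 4*x^2) dx. Term by term:
    ∫_0^4 36*x^4 dx = 36864/5;  ∫_0^4 24*x^3 dx = 1536;  ∫_0^4 4*x^2 dx = 256/3.
  Sum: 36864/5 + 1536 + 256/3 = 134912/15.
Adding: ||u||_{H^1}^2 = 1230224/105 + 134912/15 = 2174608/105.


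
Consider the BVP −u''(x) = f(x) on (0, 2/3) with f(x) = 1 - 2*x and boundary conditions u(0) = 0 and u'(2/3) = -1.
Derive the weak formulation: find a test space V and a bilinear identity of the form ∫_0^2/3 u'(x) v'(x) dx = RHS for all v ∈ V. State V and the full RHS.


V = {v ∈ H^1(0, 2/3) : v(0) = 0} (test functions vanish at x = 0 where u is specified); weak form: ∫_0^2/3 u'v' dx = ∫_0^2/3 (1 - 2*x) v dx − v(2/3) for all v ∈ V.

Multiply both sides by a test function v and integrate from 0 to 2/3:
  ∫_0^2/3 −u''(x) v(x) dx = ∫_0^2/3 f(x) v(x) dx.
Integrate the LHS by parts once:
  ∫_0^2/3 −u'' v dx = −[u'(x) v(x)]_0^2/3 + ∫_0^2/3 u'(x) v'(x) dx.
Thus ∫_0^2/3 u'(x) v'(x) dx = ∫_0^2/3 f(x) v(x) dx + [u'(x) v(x)]_0^2/3.
Choose V so that boundary terms are either known or forced to vanish.
Mixed BC: u(0) = 0 (Dirichlet) and u'(2/3) = -1 (Neumann). Define V = {v ∈ H^1(0, 2/3) : v(0) = 0}. Then [u' v]_0^2/3 = u'(2/3)·v(2/3) − u'(0)·0 = − v(2/3).
Weak formulation: find u (satisfying any essential BC) such that ∫_0^2/3 u'(x) v'(x) dx = ∫_0^2/3 f v dx − v(2/3) for all v ∈ V (Dirichlet at 0 absorbed into V; Neumann datum at x = 2/3 contributes the boundary term).
Substituting f(x) = 1 - 2*x, the right-hand side is ∫_0^2/3 (1 - 2*x) v dx − v(2/3).


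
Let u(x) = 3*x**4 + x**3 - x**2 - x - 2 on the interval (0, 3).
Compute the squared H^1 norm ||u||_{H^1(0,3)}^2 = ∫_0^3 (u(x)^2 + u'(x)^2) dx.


||u||_{H^1}^2 = 10162407/140

The H^1 norm (squared) on an interval (0, L) is
  ||u||_{H^1}^2 = ∫_0^L u(x)^2 dx + ∫_0^L u'(x)^2 dx.
Compute u'(x) = 12*x**3 + 3*x**2 - 2*x - 1.
Then u(x)^2 = 9*x**8 + 6*x**7 - 5*x**6 - 8*x**5 - 13*x**4 - 2*x**3 + 5*x**2 + 4*x + 4 and u'(x)^2 = 144*x**6 + 72*x**5 - 39*x**4 - 36*x**3 - 2*x**2 + 4*x + 1.
Integrate each monomial from 0 to 3 using ∫_0^3 c·x^n dx = c·3^(n+1)/(n+1):
  ∫_0^3 u(x)^2 dx = ∫_0^3 (9*x^8 + 6*x^7 - 5*x^6 - 8*x^5 - 13*x^4 - 2*x^3 + 5*x^2 + 4*x + 4) dx. Term by term:
    ∫_0^3 9*x^8 dx = 19683;  ∫_0^3 6*x^7 dx = 19683/4;  ∫_0^3 -5*x^6 dx = -10935/7;
    ∫_0^3 -8*x^5 dx = -972;  ∫_0^3 -13*x^4 dx = -3159/5;  ∫_0^3 -2*x^3 dx = -81/2;
    ∫_0^3 5*x^2 dx = 45;  ∫_0^3 4*x dx = 18;  ∫_0^3 4 dx = 12.
  Sum: 19683 + 19683/4 − 10935/7 − 972 − 3159/5 − 81/2 + 45 + 18 + 12 = 3006123/140.
  ∫_0^3 u'(x)^2 dx = ∫_0^3 (144*x^6 + 72*x^5 - 39*x^4 - 36*x^3 - 2*x^2 + 4*x + 1) dx. Term by term:
    ∫_0^3 144*x^6 dx = 314928/7;  ∫_0^3 72*x^5 dx = 8748;  ∫_0^3 -39*x^4 dx = -9477/5;
    ∫_0^3 -36*x^3 dx = -729;  ∫_0^3 -2*x^2 dx = -18;  ∫_0^3 4*x dx = 18;
    ∫_0^3 1 dx = 3.
  Sum: 314928/7 + 8748 − 9477/5 − 729 − 18 + 18 + 3 = 1789071/35.
Adding: ||u||_{H^1}^2 = 3006123/140 + 1789071/35 = 10162407/140.


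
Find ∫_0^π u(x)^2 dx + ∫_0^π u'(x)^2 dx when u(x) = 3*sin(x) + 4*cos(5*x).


||u||_{H^1(0,π)}^2 = 217*π

u'(x) = -20*sin(5*x) + 3*cos(x).
Expand u² and (u')² and integrate term by term on (0, π), using: for integers n ≥ 1, ∫_0^π sin²(nx) dx = ∫_0^π cos²(nx) dx = π/2; for n ≠ n', ∫_0^π sin(nx)sin(n'x) dx = ∫_0^π cos(nx)cos(n'x) dx = 0; and by product-to-sum, ∫_0^π sin(nx)cos(n'x) dx = ½∫_0^π [sin((n+n')x) + sin((n−n')x)] dx, which is 0 when n+n' is even and 2n/(n²−n'²) when n+n' is odd (it need not vanish on (0, π)).
  u² squared terms: (3)²·∫sin(x)² dx = 9·π/2 = 9*π/2;  (4)²·∫cos(5x)² dx = 16·π/2 = 8*π.
  u² cross terms: 2·(3)·(4)·∫sin(x)·cos(5x) dx = 24·(0) = 0.
  So ∫_0^π u² dx = 9*π/2 + 8*π + 0 = 25*π/2.
  (u')² squared terms: (-20)²·∫sin(5x)² dx = 400·π/2 = 200*π;  (3)²·∫cos(x)² dx = 9·π/2 = 9*π/2.
  (u')² cross terms: 2·(-20)·(3)·∫sin(5x)·cos(x) dx = -120·(0) = 0.
  So ∫_0^π (u')² dx = 200*π + 9*π/2 + 0 = 409*π/2.
||u||_{H^1}^2 = (25*π/2) + (409*π/2) = 217*π.


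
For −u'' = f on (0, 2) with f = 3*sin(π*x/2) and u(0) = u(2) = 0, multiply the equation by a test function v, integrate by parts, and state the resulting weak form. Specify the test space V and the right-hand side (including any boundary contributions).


V = H^1_0(0, 2) (so v(0) = v(2) = 0); weak form: ∫_0^2 u'v' dx = ∫_0^2 (3*sin(π*x/2)) v dx for all v ∈ V.

Multiply both sides by a test function v and integrate from 0 to 2:
  ∫_0^2 −u''(x) v(x) dx = ∫_0^2 f(x) v(x) dx.
Integrate the LHS by parts once:
  ∫_0^2 −u'' v dx = −[u'(x) v(x)]_0^2 + ∫_0^2 u'(x) v'(x) dx.
Thus ∫_0^2 u'(x) v'(x) dx = ∫_0^2 f(x) v(x) dx + [u'(x) v(x)]_0^2.
Choose V so that boundary terms are either known or forced to vanish.
u is Dirichlet: u(0) = u(2) = 0. Let V = H^1_0(0, 2); then v(0) = v(2) = 0, and [u' v]_0^2 = 0.
Weak formulation: find u (satisfying any essential BC) such that ∫_0^2 u'(x) v'(x) dx = ∫_0^2 f v dx for all v ∈ V.
Substituting f(x) = 3*sin(π*x/2), the right-hand side is ∫_0^2 (3*sin(π*x/2)) v dx.


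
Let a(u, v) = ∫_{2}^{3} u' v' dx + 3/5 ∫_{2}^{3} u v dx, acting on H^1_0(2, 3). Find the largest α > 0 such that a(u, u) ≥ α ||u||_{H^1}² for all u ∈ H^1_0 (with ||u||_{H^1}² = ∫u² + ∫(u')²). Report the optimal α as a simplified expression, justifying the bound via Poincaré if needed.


α = (3/5 + π^2)/(1 + π^2)

Coercivity of a(·,·) on H^1_0(2, 3) means a(u, u) ≥ α ||u||_{H^1}² for every u ∈ H^1_0.
The interval has length L = 1, and Poincaré/coercivity depend only on L. Here a(u, u) = ∫(u')² + (3/5)·∫u².
Here 0 < c = 3/5 < 1. The condition a(u,u) ≥ α||u||_{H^1}² reads (1−α)∫(u')² ≥ (α−c)∫u². Any admissible α is ≤ 1 (rapidly oscillating u have ∫u²/∫(u')² → 0), and α = 1 would force 0 ≥ (1−c)∫u², impossible since c < 1; so 1−α > 0. By the sharp Poincaré inequality on H^1_0 of an interval of length L, ∫(u')² ≥ (π/L)²∫u² with equality for the first sine mode sin(π(x−x₀)/L) (x₀ the left endpoint), so the inequality holds for all u iff (1−α)(π/L)² ≥ α − c, i.e. α ≤ ((π/L)² + c)/((π/L)² + 1) = (1 + c(L/π)²)/(1 + (L/π)²). With (π/L)² = π^2 and c = 3/5, the largest admissible constant is α = ((π/L)² + c)/((π/L)² + 1).
Simplifying, α = (3/5 + π^2)/(1 + π^2).


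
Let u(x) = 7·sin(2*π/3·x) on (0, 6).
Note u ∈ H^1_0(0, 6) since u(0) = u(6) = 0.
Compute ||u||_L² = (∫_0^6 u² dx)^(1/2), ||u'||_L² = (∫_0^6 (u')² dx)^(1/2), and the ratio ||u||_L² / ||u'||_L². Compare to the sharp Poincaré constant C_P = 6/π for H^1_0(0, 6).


||u||_L² / ||u'||_L² = 3/(2*π) < C_P = 6/π.

u(x) = 7·sin(2*π/3·x), so u'(x) = 14*π*cos(2*π*x/3)/3.
Writing u(x) = A·sin(kπx/L) with A = 7 and k = 4, use ∫_0^L sin²(kπx/L) dx = L/2 and ∫_0^L cos²(kπx/L) dx = L/2.
u² = 49·sin²(2*π/3·x) and (u')² = 196*π^2/9·cos²(2*π/3·x), and each of sin², cos² integrates to L/2 = 3 over (0, 6).
∫_0^6 u² dx = 147, so ||u||_L² = 7*sqrt(3).
∫_0^6 (u')² dx = 196*π^2/3, so ||u'||_L² = 14*sqrt(3)*π/3.
Ratio ||u||_L² / ||u'||_L² = 3/(2*π).
Sharp Poincaré constant on H^1_0(0, 6) is C_P = L/π = 6/π, achieved by sin(π/6·x).
This is the k = 4 harmonic; the ratio L/(kπ) is strictly less than C_P = L/π, consistent with the sharp inequality ||u||_L² ≤ C_P ||u'||_L².


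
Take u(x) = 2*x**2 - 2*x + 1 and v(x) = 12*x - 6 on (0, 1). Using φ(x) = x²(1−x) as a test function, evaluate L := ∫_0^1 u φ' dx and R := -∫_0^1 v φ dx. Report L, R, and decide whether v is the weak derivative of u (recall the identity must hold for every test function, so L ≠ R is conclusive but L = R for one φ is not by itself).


LHS = -1/30, RHS = -1/10. No, v is not the weak derivative of u.

u(x) = 2*x**2 - 2*x + 1, classical derivative u'(x) = 4*x - 2.
φ(x) = x²(1−x), so φ'(x) = x*(2 - 3*x).
Note φ(0) = φ(1) = 0, so the boundary term u·φ vanishes.
LHS = ∫_0^1 u(x) φ'(x) dx = ∫_0^1 (-6*x^4 + 10*x^3 - 7*x^2 + 2*x) dx. Term by term:
  ∫_0^1 -6*x^4 dx = -6/5;  ∫_0^1 10*x^3 dx = 5/2;  ∫_0^1 -7*x^2 dx = -7/3;
  ∫_0^1 2*x dx = 1.
Sum: -6/5 + 5/2 − 7/3 + 1 = -1/30.
So LHS = -1/30.
∫_0^1 v(x) φ(x) dx = ∫_0^1 (-12*x^4 + 18*x^3 - 6*x^2) dx. Term by term:
  ∫_0^1 -12*x^4 dx = -12/5;  ∫_0^1 18*x^3 dx = 9/2;  ∫_0^1 -6*x^2 dx = -2.
Sum: -12/5 + 9/2 − 2 = 1/10.
So RHS = -∫_0^1 v(x) φ(x) dx = -1/10.
LHS − RHS = 1/15 ≠ 0, so the identity fails.
(For a valid weak derivative the identity must hold for EVERY test function, in particular this one. The failure shows v is NOT the weak derivative of u.)
Correct weak derivative would be u'(x) = 4*x - 2.


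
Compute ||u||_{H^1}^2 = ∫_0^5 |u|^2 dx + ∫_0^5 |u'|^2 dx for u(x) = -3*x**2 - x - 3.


||u||_{H^1}^2 = 54775/6

The H^1 norm (squared) on an interval (0, L) is
  ||u||_{H^1}^2 = ∫_0^L u(x)^2 dx + ∫_0^L u'(x)^2 dx.
Compute u'(x) = -6*x - 1.
Then u(x)^2 = 9*x**4 + 6*x**3 + 19*x**2 + 6*x + 9 and u'(x)^2 = 36*x**2 + 12*x + 1.
Integrate each monomial from 0 to 5 using ∫_0^5 c·x^n dx = c·5^(n+1)/(n+1):
  ∫_0^5 u(x)^2 dx = ∫_0^5 (9*x^4 + 6*x^3 + 19*x^2 + 6*x + 9) dx. Term by term:
    ∫_0^5 9*x^4 dx = 5625;  ∫_0^5 6*x^3 dx = 1875/2;  ∫_0^5 19*x^2 dx = 2375/3;
    ∫_0^5 6*x dx = 75;  ∫_0^5 9 dx = 45.
  Sum: 5625 + 1875/2 + 2375/3 + 75 + 45 = 44845/6.
  ∫_0^5 u'(x)^2 dx = ∫_0^5 (36*x^2 + 12*x + 1) dx. Term by term:
    ∫_0^5 36*x^2 dx = 1500;  ∫_0^5 12*x dx = 150;  ∫_0^5 1 dx = 5.
  Sum: 1500 + 150 + 5 = 1655.
Adding: ||u||_{H^1}^2 = 44845/6 + 1655 = 54775/6.


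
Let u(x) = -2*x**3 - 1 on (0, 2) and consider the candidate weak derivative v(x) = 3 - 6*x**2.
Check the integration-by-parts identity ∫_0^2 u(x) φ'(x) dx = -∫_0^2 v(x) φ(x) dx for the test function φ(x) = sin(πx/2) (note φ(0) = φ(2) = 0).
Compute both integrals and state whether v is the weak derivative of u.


LHS = -192/π^3 + 48/π, RHS = -192/π^3 + 36/π. No, v is not the weak derivative of u.

u(x) = -2*x**3 - 1, classical derivative u'(x) = -6*x**2.
φ(x) = sin(πx/2), so φ'(x) = π*cos(π*x/2)/2.
Note φ(0) = φ(2) = 0, so the boundary term u·φ vanishes.
LHS = ∫_0^2 u(x) φ'(x) dx = ∫_0^2 (-π*x^3*cos(π*x/2) - π*cos(π*x/2)/2) dx. Term by term:
  ∫_0^2 -π*cos(π*x/2)/2 dx = 0;  ∫_0^2 -π*x^3*cos(π*x/2) dx = -192/π^3 + 48/π.
Sum: 0 + -192/π^3 + 48/π = -192/π^3 + 48/π.
So LHS = -192/π^3 + 48/π.
∫_0^2 v(x) φ(x) dx = ∫_0^2 (-6*x^2*sin(π*x/2) + 3*sin(π*x/2)) dx. Term by term:
  ∫_0^2 3*sin(π*x/2) dx = 12/π;  ∫_0^2 -6*x^2*sin(π*x/2) dx = -48/π + 192/π^3.
Sum: 12/π + -48/π + 192/π^3 = -36/π + 192/π^3.
So RHS = -∫_0^2 v(x) φ(x) dx = -192/π^3 + 36/π.
LHS − RHS = 12/π ≠ 0, so the identity fails.
(For a valid weak derivative the identity must hold for EVERY test function, in particular this one. The failure shows v is NOT the weak derivative of u.)
Correct weak derivative would be u'(x) = -6*x**2.


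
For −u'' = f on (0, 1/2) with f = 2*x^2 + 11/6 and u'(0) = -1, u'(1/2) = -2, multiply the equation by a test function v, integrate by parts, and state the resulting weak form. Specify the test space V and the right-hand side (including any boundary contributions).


V = H^1(0, 1/2) (v unrestricted at boundary; u is determined up to an additive constant); weak form: ∫_0^1/2 u'v' dx = ∫_0^1/2 (2*x^2 + 11/6) v dx − 2·v(1/2) + v(0) for all v ∈ V.

Multiply both sides by a test function v and integrate from 0 to 1/2:
  ∫_0^1/2 −u''(x) v(x) dx = ∫_0^1/2 f(x) v(x) dx.
Integrate the LHS by parts once:
  ∫_0^1/2 −u'' v dx = −[u'(x) v(x)]_0^1/2 + ∫_0^1/2 u'(x) v'(x) dx.
Thus ∫_0^1/2 u'(x) v'(x) dx = ∫_0^1/2 f(x) v(x) dx + [u'(x) v(x)]_0^1/2.
Choose V so that boundary terms are either known or forced to vanish.
u has inhomogeneous Neumann u'(0) = -1, u'(1/2) = -2. [u' v]_0^1/2 = (-2)·v(1/2) − (-1)·v(0) = − 2·v(1/2) + v(0). Take V = H^1(0, 1/2); boundary term becomes part of RHS.
Weak formulation: find u (satisfying any essential BC) such that ∫_0^1/2 u'(x) v'(x) dx = ∫_0^1/2 f v dx − 2·v(1/2) + v(0) for all v ∈ V (Neumann data are natural BCs: they enter the RHS as boundary terms).
Substituting f(x) = 2*x^2 + 11/6, the right-hand side is ∫_0^1/2 (2*x^2 + 11/6) v dx − 2·v(1/2) + v(0).
Compatibility check (pure Neumann): taking v ≡ 1 ∈ V gives 0 = ∫_0^1/2 f dx + (-2) − (-1), i.e. ∫_0^1/2 f dx must equal u'(0) − u'(1/2) = 1. Indeed ∫_0^1/2 (2*x^2 + 11/6) dx = 1, so the data are compatible. The solution is then unique only up to an additive constant (fix it e.g. by requiring ∫_0^1/2 u dx = 0).


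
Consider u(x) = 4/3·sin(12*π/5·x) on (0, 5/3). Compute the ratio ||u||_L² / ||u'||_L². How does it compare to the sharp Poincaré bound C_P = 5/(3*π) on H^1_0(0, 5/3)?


||u||_L² / ||u'||_L² = 5/(12*π) < C_P = 5/(3*π).

u(x) = 4/3·sin(12*π/5·x), so u'(x) = 16*π*cos(12*π*x/5)/5.
Writing u(x) = A·sin(kπx/L) with A = 4/3 and k = 4, use ∫_0^L sin²(kπx/L) dx = L/2 and ∫_0^L cos²(kπx/L) dx = L/2.
u² = 16/9·sin²(12*π/5·x) and (u')² = 256*π^2/25·cos²(12*π/5·x), and each of sin², cos² integrates to L/2 = 5/6 over (0, 5/3).
∫_0^5/3 u² dx = 40/27, so ||u||_L² = 2*sqrt(30)/9.
∫_0^5/3 (u')² dx = 128*π^2/15, so ||u'||_L² = 8*sqrt(30)*π/15.
Ratio ||u||_L² / ||u'||_L² = 5/(12*π).
Sharp Poincaré constant on H^1_0(0, 5/3) is C_P = L/π = 5/(3*π), achieved by sin(3*π/5·x).
This is the k = 4 harmonic; the ratio L/(kπ) is strictly less than C_P = L/π, consistent with the sharp inequality ||u||_L² ≤ C_P ||u'||_L².


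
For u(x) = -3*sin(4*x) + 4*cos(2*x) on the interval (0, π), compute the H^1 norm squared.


||u||_{H^1(0,π)}^2 = 233*π/2

u'(x) = -8*sin(2*x) - 12*cos(4*x).
Expand u² and (u')² and integrate term by term on (0, π), using: for integers n ≥ 1, ∫_0^π sin²(nx) dx = ∫_0^π cos²(nx) dx = π/2; for n ≠ n', ∫_0^π sin(nx)sin(n'x) dx = ∫_0^π cos(nx)cos(n'x) dx = 0; and by product-to-sum, ∫_0^π sin(nx)cos(n'x) dx = ½∫_0^π [sin((n+n')x) + sin((n−n')x)] dx, which is 0 when n+n' is even and 2n/(n²−n'²) when n+n' is odd (it need not vanish on (0, π)).
  u² squared terms: (-3)²·∫sin(4x)² dx = 9·π/2 = 9*π/2;  (4)²·∫cos(2x)² dx = 16·π/2 = 8*π.
  u² cross terms: 2·(-3)·(4)·∫sin(4x)·cos(2x) dx = -24·(0) = 0.
  So ∫_0^π u² dx = 9*π/2 + 8*π + 0 = 25*π/2.
  (u')² squared terms: (-12)²·∫cos(4x)² dx = 144·π/2 = 72*π;  (-8)²·∫sin(2x)² dx = 64·π/2 = 32*π.
  (u')² cross terms: 2·(-12)·(-8)·∫cos(4x)·sin(2x) dx = 192·(0) = 0.
  So ∫_0^π (u')² dx = 72*π + 32*π + 0 = 104*π.
||u||_{H^1}^2 = (25*π/2) + (104*π) = 233*π/2.


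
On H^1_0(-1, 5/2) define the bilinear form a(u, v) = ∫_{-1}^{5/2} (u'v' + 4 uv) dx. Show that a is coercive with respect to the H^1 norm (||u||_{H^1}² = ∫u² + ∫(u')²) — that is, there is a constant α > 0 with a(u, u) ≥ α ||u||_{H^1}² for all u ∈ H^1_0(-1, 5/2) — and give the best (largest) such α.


α = 1

Coercivity of a(·,·) on H^1_0(-1, 5/2) means a(u, u) ≥ α ||u||_{H^1}² for every u ∈ H^1_0.
The interval has length L = 7/2, and Poincaré/coercivity depend only on L. Here a(u, u) = ∫(u')² + (4)·∫u².
Here c = 4 ≥ 1, so a(u,u) = ∫(u')² + c∫u² ≥ ∫(u')² + ∫u² = ||u||_{H^1}², i.e. α = 1 works. No larger α is possible: a(u,u) ≥ α||u||_{H^1}² means (1−α)∫(u')² ≥ (α−c)∫u², and for the modes u_n = sin(nπ(x−x₀)/L) (x₀ the left endpoint) one has ∫u_n²/∫(u_n')² = (L/(nπ))² → 0, so a(u_n,u_n)/||u_n||_{H^1}² → 1. Hence the optimal constant is α = 1.
Therefore α = 1.


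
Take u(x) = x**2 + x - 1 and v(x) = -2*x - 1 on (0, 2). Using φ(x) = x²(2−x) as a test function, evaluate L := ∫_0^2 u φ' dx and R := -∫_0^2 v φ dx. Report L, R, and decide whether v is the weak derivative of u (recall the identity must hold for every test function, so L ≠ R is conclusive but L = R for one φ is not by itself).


LHS = -68/15, RHS = 68/15. No, v is not the weak derivative of u.

u(x) = x**2 + x - 1, classical derivative u'(x) = 2*x + 1.
φ(x) = x²(2−x), so φ'(x) = x*(4 - 3*x).
Note φ(0) = φ(2) = 0, so the boundary term u·φ vanishes.
LHS = ∫_0^2 u(x) φ'(x) dx = ∫_0^2 (-3*x^4 + x^3 + 7*x^2 - 4*x) dx. Term by term:
  ∫_0^2 -3*x^4 dx = -96/5;  ∫_0^2 x^3 dx = 4;  ∫_0^2 7*x^2 dx = 56/3;
  ∫_0^2 -4*x dx = -8.
Sum: -96/5 + 4 + 56/3 − 8 = -68/15.
So LHS = -68/15.
∫_0^2 v(x) φ(x) dx = ∫_0^2 (2*x^4 - 3*x^3 - 2*x^2) dx. Term by term:
  ∫_0^2 2*x^4 dx = 64/5;  ∫_0^2 -3*x^3 dx = -12;  ∫_0^2 -2*x^2 dx = -16/3.
Sum: 64/5 − 12 − 16/3 = -68/15.
So RHS = -∫_0^2 v(x) φ(x) dx = 68/15.
LHS − RHS = -136/15 ≠ 0, so the identity fails.
(For a valid weak derivative the identity must hold for EVERY test function, in particular this one. The failure shows v is NOT the weak derivative of u.)
Correct weak derivative would be u'(x) = 2*x + 1.


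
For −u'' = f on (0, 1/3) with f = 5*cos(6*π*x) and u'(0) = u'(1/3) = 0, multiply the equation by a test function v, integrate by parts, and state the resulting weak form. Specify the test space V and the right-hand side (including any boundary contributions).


V = H^1(0, 1/3) (no boundary constraint on v; u is determined up to an additive constant); weak form: ∫_0^1/3 u'v' dx = ∫_0^1/3 (5*cos(6*π*x)) v dx for all v ∈ V.

Multiply both sides by a test function v and integrate from 0 to 1/3:
  ∫_0^1/3 −u''(x) v(x) dx = ∫_0^1/3 f(x) v(x) dx.
Integrate the LHS by parts once:
  ∫_0^1/3 −u'' v dx = −[u'(x) v(x)]_0^1/3 + ∫_0^1/3 u'(x) v'(x) dx.
Thus ∫_0^1/3 u'(x) v'(x) dx = ∫_0^1/3 f(x) v(x) dx + [u'(x) v(x)]_0^1/3.
Choose V so that boundary terms are either known or forced to vanish.
u has homogeneous Neumann: u'(0) = u'(1/3) = 0. So [u' v]_0^1/3 = 0·v(1/3) − 0·v(0) = 0 for any v; take V = H^1(0, 1/3).
Weak formulation: find u (satisfying any essential BC) such that ∫_0^1/3 u'(x) v'(x) dx = ∫_0^1/3 f v dx for all v ∈ V (homogeneous Neumann, so boundary terms vanish).
Substituting f(x) = 5*cos(6*π*x), the right-hand side is ∫_0^1/3 (5*cos(6*π*x)) v dx.
Compatibility check (pure Neumann): taking v ≡ 1 ∈ V gives 0 = ∫_0^1/3 f dx + (0) − (0), i.e. ∫_0^1/3 f dx must equal u'(0) − u'(1/3) = 0. Indeed ∫_0^1/3 (5*cos(6*π*x)) dx = 0, so the data are compatible. The solution is then unique only up to an additive constant (fix it e.g. by requiring ∫_0^1/3 u dx = 0).


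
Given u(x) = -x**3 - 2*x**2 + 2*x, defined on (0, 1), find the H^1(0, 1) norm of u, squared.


||u||_{H^1}^2 = 554/105

The H^1 norm (squared) on an interval (0, L) is
  ||u||_{H^1}^2 = ∫_0^L u(x)^2 dx + ∫_0^L u'(x)^2 dx.
Compute u'(x) = -3*x**2 - 4*x + 2.
Then u(x)^2 = x**6 + 4*x**5 - 8*x**3 + 4*x**2 and u'(x)^2 = 9*x**4 + 24*x**3 + 4*x**2 - 16*x + 4.
Integrate each monomial from 0 to 1 using ∫_0^1 c·x^n dx = c·1^(n+1)/(n+1):
  ∫_0^1 u(x)^2 dx = ∫_0^1 (x^6 + 4*x^5 - 8*x^3 + 4*x^2) dx. Term by term:
    ∫_0^1 x^6 dx = 1/7;  ∫_0^1 4*x^5 dx = 2/3;  ∫_0^1 -8*x^3 dx = -2;
    ∫_0^1 4*x^2 dx = 4/3.
  Sum: 1/7 + 2/3 − 2 + 4/3 = 1/7.
  ∫_0^1 u'(x)^2 dx = ∫_0^1 (9*x^4 + 24*x^3 + 4*x^2 - 16*x + 4) dx. Term by term:
    ∫_0^1 9*x^4 dx = 9/5;  ∫_0^1 24*x^3 dx = 6;  ∫_0^1 4*x^2 dx = 4/3;
    ∫_0^1 -16*x dx = -8;  ∫_0^1 4 dx = 4.
  Sum: 9/5 + 6 + 4/3 − 8 + 4 = 77/15.
Adding: ||u||_{H^1}^2 = 1/7 + 77/15 = 554/105.


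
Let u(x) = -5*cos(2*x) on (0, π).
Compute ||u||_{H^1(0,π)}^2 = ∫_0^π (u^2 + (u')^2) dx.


||u||_{H^1(0,π)}^2 = 125*π/2

u'(x) = 10*sin(2*x).
Expand u² and (u')² and integrate term by term on (0, π), using: for integers n ≥ 1, ∫_0^π sin²(nx) dx = ∫_0^π cos²(nx) dx = π/2; for n ≠ n', ∫_0^π sin(nx)sin(n'x) dx = ∫_0^π cos(nx)cos(n'x) dx = 0; and by product-to-sum, ∫_0^π sin(nx)cos(n'x) dx = ½∫_0^π [sin((n+n')x) + sin((n−n')x)] dx, which is 0 when n+n' is even and 2n/(n²−n'²) when n+n' is odd (it need not vanish on (0, π)).
  u² squared terms: (-5)²·∫cos(2x)² dx = 25·π/2 = 25*π/2.
  So ∫_0^π u² dx = 25*π/2.
  (u')² squared terms: (10)²·∫sin(2x)² dx = 100·π/2 = 50*π.
  So ∫_0^π (u')² dx = 50*π.
||u||_{H^1}^2 = (25*π/2) + (50*π) = 125*π/2.


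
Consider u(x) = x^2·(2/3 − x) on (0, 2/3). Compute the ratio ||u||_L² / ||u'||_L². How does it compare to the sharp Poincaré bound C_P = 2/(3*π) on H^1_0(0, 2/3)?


||u||_L² / ||u'||_L² = sqrt(14)/21 < C_P = 2/(3*π).

u(x) = x^2·(2/3 − x), so u'(x) = x*(4 - 9*x)/3.
u(x) = x^2·(2/3 − x) vanishes at x = 0 and x = 2/3, so u ∈ H^1_0(0, 2/3). Differentiate via the product rule and integrate the resulting polynomials term by term.
  ∫_0^2/3 u² dx = ∫_0^2/3 (x^6 - 4*x^5/3 + 4*x^4/9) dx. Term by term:
    ∫_0^2/3 x^6 dx = 128/15309;  ∫_0^2/3 -4*x^5/3 dx = -128/6561;  ∫_0^2/3 4*x^4/9 dx = 128/10935.
  Sum: 128/15309 − 128/6561 + 128/10935 = 128/229635.
  ∫_0^2/3 (u')² dx = ∫_0^2/3 (9*x^4 - 8*x^3 + 16*x^2/9) dx. Term by term:
    ∫_0^2/3 9*x^4 dx = 32/135;  ∫_0^2/3 -8*x^3 dx = -32/81;  ∫_0^2/3 16*x^2/9 dx = 128/729.
  Sum: 32/135 − 32/81 + 128/729 = 64/3645.
∫_0^2/3 u² dx = 128/229635, so ||u||_L² = 8*sqrt(70)/2835.
∫_0^2/3 (u')² dx = 64/3645, so ||u'||_L² = 8*sqrt(5)/135.
Ratio ||u||_L² / ||u'||_L² = sqrt(14)/21.
Sharp Poincaré constant on H^1_0(0, 2/3) is C_P = L/π = 2/(3*π), achieved by sin(3*π/2·x).
A polynomial bump cannot attain the sharp Poincaré constant (only the first sine eigenfunction does), so the ratio is strictly less than C_P, consistent with ||u||_L² ≤ C_P ||u'||_L².


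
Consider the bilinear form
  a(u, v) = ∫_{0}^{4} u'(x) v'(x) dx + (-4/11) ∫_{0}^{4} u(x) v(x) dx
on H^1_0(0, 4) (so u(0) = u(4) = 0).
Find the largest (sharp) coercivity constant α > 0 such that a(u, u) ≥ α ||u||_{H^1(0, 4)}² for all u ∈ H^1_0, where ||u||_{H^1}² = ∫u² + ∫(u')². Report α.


α = (-64/11 + π^2)/(π^2 + 16)

Coercivity of a(·,·) on H^1_0(0, 4) means a(u, u) ≥ α ||u||_{H^1}² for every u ∈ H^1_0.
The interval has length L = 4, and Poincaré/coercivity depend only on L. Here a(u, u) = ∫(u')² + (-4/11)·∫u².
Here c = -4/11 < 0 with |c| < (π/L)² = π^2/16, so coercivity still holds. The condition a(u,u) ≥ α||u||_{H^1}² reads (1−α)∫(u')² ≥ (α−c)∫u². Any admissible α is ≤ 1 (rapidly oscillating u have ∫u²/∫(u')² → 0), and α = 1 would force 0 ≥ (1−c)∫u², impossible since c < 1; so 1−α > 0. By the sharp Poincaré inequality on H^1_0 of an interval of length L, ∫(u')² ≥ (π/L)²∫u² with equality for the first sine mode sin(π(x−x₀)/L) (x₀ the left endpoint), so the inequality holds for all u iff (1−α)(π/L)² ≥ α − c, i.e. α ≤ ((π/L)² + c)/((π/L)² + 1) = (1 + c(L/π)²)/(1 + (L/π)²). (Direct route, valid since c ≤ 0: Poincaré gives c∫u² ≥ c(L/π)²∫(u')², so a(u,u) ≥ (1 + c(L/π)²)∫(u')², while ||u||_{H^1}² ≤ (1 + (L/π)²)∫(u')²; dividing yields the same α.) With (π/L)² = π^2/16 and c = -4/11, the largest admissible constant is α = ((π/L)² + c)/((π/L)² + 1).
Simplifying, α = (-64/11 + π^2)/(π^2 + 16).
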